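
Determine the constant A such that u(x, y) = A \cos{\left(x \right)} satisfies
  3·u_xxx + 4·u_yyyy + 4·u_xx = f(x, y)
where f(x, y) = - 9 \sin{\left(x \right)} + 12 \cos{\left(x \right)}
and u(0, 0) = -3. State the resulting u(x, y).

Substitute the ansatz u = A \cos{\left(x \right)} into the left-hand side.
Derivatives of the ansatz:
  u_xxx = A \sin{\left(x \right)}
  u_yyyy = 0
  u_xx = - A \cos{\left(x \right)}
Term by term:
  3·u_xxx = 3 A \sin{\left(x \right)}
  4·u_yyyy = 0
  4·u_xx = - 4 A \cos{\left(x \right)}
So the left-hand side equals
  3 A \sin{\left(x \right)} - 4 A \cos{\left(x \right)}
This must equal f(x, y) = - 9 \sin{\left(x \right)} + 12 \cos{\left(x \right)} identically.
Matching coefficients of the independent functions:
  [\sin{\left(x \right)}]:  3 A = -9
  [\cos{\left(x \right)}]:  - 4 A = 12
Solving: A = -3.
Check against the point condition:
  u(0, 0) = -3  ⟹  A = -3  ✓
Hence u(x, y) = - 3 \cos{\left(x \right)}.

Answer: u(x, y) = - 3 \cos{\left(x \right)}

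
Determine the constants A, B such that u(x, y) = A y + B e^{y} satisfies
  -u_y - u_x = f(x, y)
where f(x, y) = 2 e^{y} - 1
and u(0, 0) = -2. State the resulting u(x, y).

Substitute the ansatz u = A y + B e^{y} into the left-hand side.
Derivatives of the ansatz:
  u_y = A + B e^{y}
  u_x = 0
Term by term:
  -u_y = - A - B e^{y}
  -u_x = 0
So the left-hand side equals
  - A - B e^{y}
This must equal f(x, y) = 2 e^{y} - 1 identically.
Matching coefficients of the independent functions:
  [constant term]:  - A = -1
  [e^{y}]:  - B = 2
Solving: A = 1, B = -2.
Check against the point condition:
  u(0, 0) = -2  ⟹  B = -2  ✓
Hence u(x, y) = y - 2 e^{y}.

Answer: u(x, y) = y - 2 e^{y}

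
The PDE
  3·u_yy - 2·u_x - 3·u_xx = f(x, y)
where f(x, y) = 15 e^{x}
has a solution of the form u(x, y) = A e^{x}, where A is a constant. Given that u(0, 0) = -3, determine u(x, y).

Substitute the ansatz u = A e^{x} into the left-hand side.
Derivatives of the ansatz:
  u_yy = 0
  u_x = A e^{x}
  u_xx = A e^{x}
Term by term:
  3·u_yy = 0
  -2·u_x = - 2 A e^{x}
  -3·u_xx = - 3 A e^{x}
So the left-hand side equals
  - 5 A e^{x}
This must equal f(x, y) = 15 e^{x} identically.
Matching coefficients of the independent functions:
  [e^{x}]:  - 5 A = 15
Solving: A = -3.
Check against the point condition:
  u(0, 0) = -3  ⟹  A = -3  ✓
Hence u(x, y) = - 3 e^{x}.

Answer: u(x, y) = - 3 e^{x}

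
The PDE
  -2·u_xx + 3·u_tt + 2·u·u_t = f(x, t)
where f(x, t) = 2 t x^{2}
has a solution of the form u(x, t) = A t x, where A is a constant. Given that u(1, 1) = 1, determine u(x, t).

Substitute the ansatz u = A t x into the left-hand side.
Derivatives of the ansatz:
  u_xx = 0
  u_tt = 0
  u_t = A x
Term by term:
  -2·u_xx = 0
  3·u_tt = 0
  2·u·u_t = 2 A^{2} t x^{2}
So the left-hand side equals
  2 A^{2} t x^{2}
This must equal f(x, t) = 2 t x^{2} identically.
Matching coefficients of the independent functions:
  [t x^{2}]:  2 A^{2} = 2
These equations allow (A) = (-1) or (1).
Impose the point condition(s):
  u(1, 1) = 1  ⟹  A = 1
Only A = 1 satisfies everything.
Hence u(x, t) = t x.

Answer: u(x, t) = t x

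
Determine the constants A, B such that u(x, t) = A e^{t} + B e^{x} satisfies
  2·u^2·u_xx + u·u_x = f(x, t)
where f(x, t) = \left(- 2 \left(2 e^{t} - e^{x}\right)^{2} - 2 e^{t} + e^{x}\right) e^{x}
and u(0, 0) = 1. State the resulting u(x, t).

Substitute the ansatz u = A e^{t} + B e^{x} into the left-hand side.
Derivatives of the ansatz:
  u_xx = B e^{x}
  u_x = B e^{x}
Term by term:
  2·u^2·u_xx = 2 A^{2} B e^{2 t} e^{x} + 4 A B^{2} e^{t} e^{2 x} + 2 B^{3} e^{3 x}
  u·u_x = A B e^{t} e^{x} + B^{2} e^{2 x}
So the left-hand side equals
  2 A^{2} B e^{2 t} e^{x} + 4 A B^{2} e^{t} e^{2 x} + A B e^{t} e^{x} + 2 B^{3} e^{3 x} + B^{2} e^{2 x}
This must equal f(x, t) identically; expanded, f = - 8 e^{2 t} e^{x} + 8 e^{t} e^{2 x} - 2 e^{t} e^{x} - 2 e^{3 x} + e^{2 x}.
Matching coefficients of the independent functions:
  [e^{t} e^{x}]:  A B = -2
  [e^{t} e^{2 x}]:  4 A B^{2} = 8
  [e^{2 t} e^{x}]:  2 A^{2} B = -8
  [e^{2 x}]:  B^{2} = 1
  [e^{3 x}]:  2 B^{3} = -2
Solving: A = 2, B = -1.
Check against the point condition:
  u(0, 0) = 1  ⟹  A + B = 1  ✓
Hence u(x, t) = 2 e^{t} - e^{x}.

Answer: u(x, t) = 2 e^{t} - e^{x}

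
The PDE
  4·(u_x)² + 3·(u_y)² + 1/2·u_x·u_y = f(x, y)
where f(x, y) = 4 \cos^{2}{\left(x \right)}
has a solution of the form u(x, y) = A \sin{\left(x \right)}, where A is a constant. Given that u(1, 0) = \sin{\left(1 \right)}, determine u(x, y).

Substitute the ansatz u = A \sin{\left(x \right)} into the left-hand side.
Derivatives of the ansatz:
  u_x = A \cos{\left(x \right)}
  u_y = 0
Term by term:
  4·(u_x)² = 4 A^{2} \cos^{2}{\left(x \right)}
  3·(u_y)² = 0
  1/2·u_x·u_y = 0
So the left-hand side equals
  4 A^{2} \cos^{2}{\left(x \right)}
This must equal f(x, y) = 4 \cos^{2}{\left(x \right)} identically.
Matching coefficients of the independent functions:
  [\cos^{2}{\left(x \right)}]:  4 A^{2} = 4
These equations allow (A) = (-1) or (1).
Impose the point condition(s):
  u(1, 0) = \sin{\left(1 \right)}  ⟹  A \sin{\left(1 \right)} = \sin{\left(1 \right)}
Only A = 1 satisfies everything.
Hence u(x, y) = \sin{\left(x \right)}.

Answer: u(x, y) = \sin{\left(x \right)}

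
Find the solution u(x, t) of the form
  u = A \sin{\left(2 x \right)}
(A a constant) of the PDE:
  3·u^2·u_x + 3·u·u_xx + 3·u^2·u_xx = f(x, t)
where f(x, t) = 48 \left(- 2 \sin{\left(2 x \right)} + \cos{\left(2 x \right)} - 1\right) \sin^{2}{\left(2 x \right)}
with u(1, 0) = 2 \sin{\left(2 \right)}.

Substitute the ansatz u = A \sin{\left(2 x \right)} into the left-hand side.
Derivatives of the ansatz:
  u_x = 2 A \cos{\left(2 x \right)}
  u_xx = - 4 A \sin{\left(2 x \right)}
Term by term:
  3·u^2·u_x = 6 A^{3} \sin^{2}{\left(2 x \right)} \cos{\left(2 x \right)}
  3·u·u_xx = - 12 A^{2} \sin^{2}{\left(2 x \right)}
  3·u^2·u_xx = - 12 A^{3} \sin^{3}{\left(2 x \right)}
So the left-hand side equals
  - 12 A^{3} \sin^{3}{\left(2 x \right)} + 6 A^{3} \sin^{2}{\left(2 x \right)} \cos{\left(2 x \right)} - 12 A^{2} \sin^{2}{\left(2 x \right)}
This must equal f(x, t) identically; expanded, f = - 96 \sin^{3}{\left(2 x \right)} + 48 \sin^{2}{\left(2 x \right)} \cos{\left(2 x \right)} - 48 \sin^{2}{\left(2 x \right)}.
Matching coefficients of the independent functions:
  [\sin^{2}{\left(2 x \right)} \cos{\left(2 x \right)}]:  6 A^{3} = 48
  [\sin^{2}{\left(2 x \right)}]:  - 12 A^{2} = -48
  [\sin^{3}{\left(2 x \right)}]:  - 12 A^{3} = -96
Solving: A = 2.
Check against the point condition:
  u(1, 0) = 2 \sin{\left(2 \right)}  ⟹  A \sin{\left(2 \right)} = 2 \sin{\left(2 \right)}  ✓
Hence u(x, t) = 2 \sin{\left(2 x \right)}.

Answer: u(x, t) = 2 \sin{\left(2 x \right)}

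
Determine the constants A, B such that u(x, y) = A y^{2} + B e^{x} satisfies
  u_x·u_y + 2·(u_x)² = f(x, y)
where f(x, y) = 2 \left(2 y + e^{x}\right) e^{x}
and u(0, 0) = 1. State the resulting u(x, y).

Substitute the ansatz u = A y^{2} + B e^{x} into the left-hand side.
Derivatives of the ansatz:
  u_x = B e^{x}
  u_y = 2 A y
Term by term:
  u_x·u_y = 2 A B y e^{x}
  2·(u_x)² = 2 B^{2} e^{2 x}
So the left-hand side equals
  2 A B y e^{x} + 2 B^{2} e^{2 x}
This must equal f(x, y) = 2 \left(2 y + e^{x}\right) e^{x} identically.
Matching coefficients of the independent functions:
  [y e^{x}]:  2 A B = 4
  [e^{2 x}]:  2 B^{2} = 2
These equations allow (A, B) = (-2, -1) or (2, 1).
Impose the point condition(s):
  u(0, 0) = 1  ⟹  B = 1
Only A = 2, B = 1 satisfies everything.
Hence u(x, y) = 2 y^{2} + e^{x}.

Answer: u(x, y) = 2 y^{2} + e^{x}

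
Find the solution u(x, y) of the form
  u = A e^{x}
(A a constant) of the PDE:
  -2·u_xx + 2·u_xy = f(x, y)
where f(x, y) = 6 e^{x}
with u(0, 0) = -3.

Substitute the ansatz u = A e^{x} into the left-hand side.
Derivatives of the ansatz:
  u_xx = A e^{x}
  u_xy = 0
Term by term:
  -2·u_xx = - 2 A e^{x}
  2·u_xy = 0
So the left-hand side equals
  - 2 A e^{x}
This must equal f(x, y) = 6 e^{x} identically.
Matching coefficients of the independent functions:
  [e^{x}]:  - 2 A = 6
Solving: A = -3.
Check against the point condition:
  u(0, 0) = -3  ⟹  A = -3  ✓
Hence u(x, y) = - 3 e^{x}.

Answer: u(x, y) = - 3 e^{x}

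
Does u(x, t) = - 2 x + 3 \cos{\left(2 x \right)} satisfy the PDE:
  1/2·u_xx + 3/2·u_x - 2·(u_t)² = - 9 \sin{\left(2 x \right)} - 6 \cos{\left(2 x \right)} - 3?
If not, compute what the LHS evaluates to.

Evaluate each term of the left-hand side for u = - 2 x + 3 \cos{\left(2 x \right)}.
Derivatives:
  u_xx = - 12 \cos{\left(2 x \right)}
  u_x = - 6 \sin{\left(2 x \right)} - 2
  u_t = 0
Terms:
  1/2·u_xx = - 6 \cos{\left(2 x \right)}
  3/2·u_x = - 9 \sin{\left(2 x \right)} - 3
  -2·(u_t)² = 0
Sum: LHS = - 9 \sin{\left(2 x \right)} - 6 \cos{\left(2 x \right)} - 3
This is exactly the given right-hand side, so u is a solution.

Answer: Yes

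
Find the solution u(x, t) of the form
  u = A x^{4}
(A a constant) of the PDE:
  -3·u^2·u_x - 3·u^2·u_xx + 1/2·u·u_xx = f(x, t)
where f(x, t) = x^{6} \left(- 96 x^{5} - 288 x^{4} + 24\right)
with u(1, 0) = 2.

Answer: u(x, t) = 2 x^{4}

Derivation:
Substitute the ansatz u = A x^{4} into the left-hand side.
Derivatives of the ansatz:
  u_x = 4 A x^{3}
  u_xx = 12 A x^{2}
Term by term:
  -3·u^2·u_x = - 12 A^{3} x^{11}
  -3·u^2·u_xx = - 36 A^{3} x^{10}
  1/2·u·u_xx = 6 A^{2} x^{6}
So the left-hand side equals
  - 12 A^{3} x^{11} - 36 A^{3} x^{10} + 6 A^{2} x^{6}
This must equal f(x, t) = x^{6} \left(- 96 x^{5} - 288 x^{4} + 24\right) identically.
Matching coefficients of the independent functions:
  [x^{6}]:  6 A^{2} = 24
  [x^{10}]:  - 36 A^{3} = -288
  [x^{11}]:  - 12 A^{3} = -96
Solving: A = 2.
Check against the point condition:
  u(1, 0) = 2  ⟹  A = 2  ✓
Hence u(x, t) = 2 x^{4}.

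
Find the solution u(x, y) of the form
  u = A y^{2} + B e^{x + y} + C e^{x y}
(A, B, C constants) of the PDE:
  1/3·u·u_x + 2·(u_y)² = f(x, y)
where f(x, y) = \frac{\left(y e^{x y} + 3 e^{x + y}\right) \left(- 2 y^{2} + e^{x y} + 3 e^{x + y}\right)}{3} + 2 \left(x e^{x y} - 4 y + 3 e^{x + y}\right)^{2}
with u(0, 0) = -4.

Substitute the ansatz u = A y^{2} + B e^{x + y} + C e^{x y} into the left-hand side.
Derivatives of the ansatz:
  u_x = B e^{x} e^{y} + C y e^{x y}
  u_y = 2 A y + B e^{x} e^{y} + C x e^{x y}
Term by term:
  1/3·u·u_x = \frac{A B y^{2} e^{x} e^{y}}{3} + \frac{A C y^{3} e^{x y}}{3} + \frac{B^{2} e^{2 x} e^{2 y}}{3} + \frac{B C y e^{x} e^{y} e^{x y}}{3} + \frac{B C e^{x} e^{y} e^{x y}}{3} + \frac{C^{2} y e^{2 x y}}{3}
  2·(u_y)² = 8 A^{2} y^{2} + 8 A B y e^{x} e^{y} + 8 A C x y e^{x y} + 2 B^{2} e^{2 x} e^{2 y} + 4 B C x e^{x} e^{y} e^{x y} + 2 C^{2} x^{2} e^{2 x y}
So the left-hand side equals
  8 A^{2} y^{2} + \frac{A B y^{2} e^{x} e^{y}}{3} + 8 A B y e^{x} e^{y} + 8 A C x y e^{x y} + \frac{A C y^{3} e^{x y}}{3} + \frac{7 B^{2} e^{2 x} e^{2 y}}{3} + 4 B C x e^{x} e^{y} e^{x y} + \frac{B C y e^{x} e^{y} e^{x y}}{3} + \frac{B C e^{x} e^{y} e^{x y}}{3} + 2 C^{2} x^{2} e^{2 x y} + \frac{C^{2} y e^{2 x y}}{3}
This must equal f(x, y) identically; expanded, f = 2 x^{2} e^{2 x y} - 16 x y e^{x y} + 12 x e^{x} e^{y} e^{x y} - \frac{2 y^{3} e^{x y}}{3} - 2 y^{2} e^{x} e^{y} + 32 y^{2} + y e^{x} e^{y} e^{x y} - 48 y e^{x} e^{y} + \frac{y e^{2 x y}}{3} + 21 e^{2 x} e^{2 y} + e^{x} e^{y} e^{x y}.
Matching coefficients of the independent functions:
  [y^{2}]:  8 A^{2} = 32
  [x^{2} e^{2 x y}]:  2 C^{2} = 2
  [y e^{2 x y}]:  \frac{C^{2}}{3} = \frac{1}{3}
  [y^{3} e^{x y}]:  \frac{A C}{3} = - \frac{2}{3}
  [e^{2 x} e^{2 y}]:  \frac{7 B^{2}}{3} = 21
  [x y e^{x y}]:  8 A C = -16
  [y e^{x} e^{y}]:  8 A B = -48
  [y^{2} e^{x} e^{y}]:  \frac{A B}{3} = -2
  [e^{x} e^{y} e^{x y}, y e^{x} e^{y} e^{x y}]:  \frac{B C}{3} = 1
  [x e^{x} e^{y} e^{x y}]:  4 B C = 12
These equations allow (A, B, C) = (-2, 3, 1) or (2, -3, -1).
Impose the point condition(s):
  u(0, 0) = -4  ⟹  B + C = -4
Only A = 2, B = -3, C = -1 satisfies everything.
Hence u(x, y) = 2 y^{2} - e^{x y} - 3 e^{x + y}.

Answer: u(x, y) = 2 y^{2} - e^{x y} - 3 e^{x + y}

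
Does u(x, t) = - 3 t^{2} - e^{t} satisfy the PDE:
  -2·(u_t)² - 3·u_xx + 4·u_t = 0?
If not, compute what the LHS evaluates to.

Evaluate each term of the left-hand side for u = - 3 t^{2} - e^{t}.
Derivatives:
  u_t = - 6 t - e^{t}
  u_xx = 0
Terms:
  -2·(u_t)² = - 2 \left(6 t + e^{t}\right)^{2}
  -3·u_xx = 0
  4·u_t = - 24 t - 4 e^{t}
Sum: LHS = - 24 t - 2 \left(6 t + e^{t}\right)^{2} - 4 e^{t}
Given right-hand side: 0. Difference LHS − RHS = - 24 t - 2 \left(6 t + e^{t}\right)^{2} - 4 e^{t} ≠ 0, so u is not a solution.

Answer: No, the LHS evaluates to - 24 t - 2 \left(6 t + e^{t}\right)^{2} - 4 e^{t}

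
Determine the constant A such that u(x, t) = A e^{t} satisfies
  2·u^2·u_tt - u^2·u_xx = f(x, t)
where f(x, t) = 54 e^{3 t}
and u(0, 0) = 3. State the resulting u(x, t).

Substitute the ansatz u = A e^{t} into the left-hand side.
Derivatives of the ansatz:
  u_tt = A e^{t}
  u_xx = 0
Term by term:
  2·u^2·u_tt = 2 A^{3} e^{3 t}
  -u^2·u_xx = 0
So the left-hand side equals
  2 A^{3} e^{3 t}
This must equal f(x, t) = 54 e^{3 t} identically.
Matching coefficients of the independent functions:
  [e^{3 t}]:  2 A^{3} = 54
Solving: A = 3.
Check against the point condition:
  u(0, 0) = 3  ⟹  A = 3  ✓
Hence u(x, t) = 3 e^{t}.

Answer: u(x, t) = 3 e^{t}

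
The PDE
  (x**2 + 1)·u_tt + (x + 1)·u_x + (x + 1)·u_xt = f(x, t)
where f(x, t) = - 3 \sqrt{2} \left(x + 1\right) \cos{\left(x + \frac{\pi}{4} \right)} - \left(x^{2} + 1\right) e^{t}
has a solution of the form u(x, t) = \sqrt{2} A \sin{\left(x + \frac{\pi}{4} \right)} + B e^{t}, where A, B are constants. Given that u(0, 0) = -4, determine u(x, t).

Substitute the ansatz u = \sqrt{2} A \sin{\left(x + \frac{\pi}{4} \right)} + B e^{t} into the left-hand side.
Derivatives of the ansatz:
  u_tt = B e^{t}
  u_x = \sqrt{2} A \cos{\left(x + \frac{\pi}{4} \right)}
  u_xt = 0
Term by term:
  (x**2 + 1)·u_tt = B x^{2} e^{t} + B e^{t}
  (x + 1)·u_x = \sqrt{2} A x \cos{\left(x + \frac{\pi}{4} \right)} + \sqrt{2} A \cos{\left(x + \frac{\pi}{4} \right)}
  (x + 1)·u_xt = 0
So the left-hand side equals
  \sqrt{2} A x \cos{\left(x + \frac{\pi}{4} \right)} + \sqrt{2} A \cos{\left(x + \frac{\pi}{4} \right)} + B x^{2} e^{t} + B e^{t}
This must equal f(x, t) identically; expanded, f = - x^{2} e^{t} - 3 \sqrt{2} x \cos{\left(x + \frac{\pi}{4} \right)} - e^{t} - 3 \sqrt{2} \cos{\left(x + \frac{\pi}{4} \right)}.
Matching coefficients of the independent functions:
  [\sqrt{2} \cos{\left(x + \frac{\pi}{4} \right)}, \sqrt{2} x \cos{\left(x + \frac{\pi}{4} \right)}]:  A = -3
  [x^{2} e^{t}, e^{t}]:  B = -1
Solving: A = -3, B = -1.
Check against the point condition:
  u(0, 0) = -4  ⟹  A + B = -4  ✓
Hence u(x, t) = - e^{t} - 3 \sqrt{2} \sin{\left(x + \frac{\pi}{4} \right)}.

Answer: u(x, t) = - e^{t} - 3 \sqrt{2} \sin{\left(x + \frac{\pi}{4} \right)}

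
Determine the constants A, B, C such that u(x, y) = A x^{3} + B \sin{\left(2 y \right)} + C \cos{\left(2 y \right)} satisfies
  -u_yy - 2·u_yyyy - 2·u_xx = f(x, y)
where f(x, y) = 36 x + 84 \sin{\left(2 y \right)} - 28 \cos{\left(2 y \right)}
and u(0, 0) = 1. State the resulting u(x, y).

Substitute the ansatz u = A x^{3} + B \sin{\left(2 y \right)} + C \cos{\left(2 y \right)} into the left-hand side.
Derivatives of the ansatz:
  u_yy = - 4 B \sin{\left(2 y \right)} - 4 C \cos{\left(2 y \right)}
  u_yyyy = 16 B \sin{\left(2 y \right)} + 16 C \cos{\left(2 y \right)}
  u_xx = 6 A x
Term by term:
  -u_yy = 4 B \sin{\left(2 y \right)} + 4 C \cos{\left(2 y \right)}
  -2·u_yyyy = - 32 B \sin{\left(2 y \right)} - 32 C \cos{\left(2 y \right)}
  -2·u_xx = - 12 A x
So the left-hand side equals
  - 12 A x - 28 B \sin{\left(2 y \right)} - 28 C \cos{\left(2 y \right)}
This must equal f(x, y) = 36 x + 84 \sin{\left(2 y \right)} - 28 \cos{\left(2 y \right)} identically.
Matching coefficients of the independent functions:
  [x]:  - 12 A = 36
  [\sin{\left(2 y \right)}]:  - 28 B = 84
  [\cos{\left(2 y \right)}]:  - 28 C = -28
Solving: A = -3, B = -3, C = 1.
Check against the point condition:
  u(0, 0) = 1  ⟹  C = 1  ✓
Hence u(x, y) = - 3 x^{3} - 3 \sin{\left(2 y \right)} + \cos{\left(2 y \right)}.

Answer: u(x, y) = - 3 x^{3} - 3 \sin{\left(2 y \right)} + \cos{\left(2 y \right)}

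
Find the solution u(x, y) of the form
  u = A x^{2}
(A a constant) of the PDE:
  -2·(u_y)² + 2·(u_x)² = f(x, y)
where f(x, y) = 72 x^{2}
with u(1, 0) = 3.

Substitute the ansatz u = A x^{2} into the left-hand side.
Derivatives of the ansatz:
  u_y = 0
  u_x = 2 A x
Term by term:
  -2·(u_y)² = 0
  2·(u_x)² = 8 A^{2} x^{2}
So the left-hand side equals
  8 A^{2} x^{2}
This must equal f(x, y) = 72 x^{2} identically.
Matching coefficients of the independent functions:
  [x^{2}]:  8 A^{2} = 72
These equations allow (A) = (-3) or (3).
Impose the point condition(s):
  u(1, 0) = 3  ⟹  A = 3
Only A = 3 satisfies everything.
Hence u(x, y) = 3 x^{2}.

Answer: u(x, y) = 3 x^{2}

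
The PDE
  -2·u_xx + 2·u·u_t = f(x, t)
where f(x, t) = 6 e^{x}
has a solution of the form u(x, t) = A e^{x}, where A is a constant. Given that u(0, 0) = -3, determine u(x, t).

Answer: u(x, t) = - 3 e^{x}

Derivation:
Substitute the ansatz u = A e^{x} into the left-hand side.
Derivatives of the ansatz:
  u_xx = A e^{x}
  u_t = 0
Term by term:
  -2·u_xx = - 2 A e^{x}
  2·u·u_t = 0
So the left-hand side equals
  - 2 A e^{x}
This must equal f(x, t) = 6 e^{x} identically.
Matching coefficients of the independent functions:
  [e^{x}]:  - 2 A = 6
Solving: A = -3.
Check against the point condition:
  u(0, 0) = -3  ⟹  A = -3  ✓
Hence u(x, t) = - 3 e^{x}.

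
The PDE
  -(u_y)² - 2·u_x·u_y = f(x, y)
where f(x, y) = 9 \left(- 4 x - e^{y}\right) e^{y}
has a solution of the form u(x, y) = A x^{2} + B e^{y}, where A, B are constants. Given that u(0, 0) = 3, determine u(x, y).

Answer: u(x, y) = 3 x^{2} + 3 e^{y}

Derivation:
Substitute the ansatz u = A x^{2} + B e^{y} into the left-hand side.
Derivatives of the ansatz:
  u_y = B e^{y}
  u_x = 2 A x
Term by term:
  -(u_y)² = - B^{2} e^{2 y}
  -2·u_x·u_y = - 4 A B x e^{y}
So the left-hand side equals
  - 4 A B x e^{y} - B^{2} e^{2 y}
This must equal f(x, y) identically; expanded, f = - 36 x e^{y} - 9 e^{2 y}.
Matching coefficients of the independent functions:
  [x e^{y}]:  - 4 A B = -36
  [e^{2 y}]:  - B^{2} = -9
These equations allow (A, B) = (-3, -3) or (3, 3).
Impose the point condition(s):
  u(0, 0) = 3  ⟹  B = 3
Only A = 3, B = 3 satisfies everything.
Hence u(x, y) = 3 x^{2} + 3 e^{y}.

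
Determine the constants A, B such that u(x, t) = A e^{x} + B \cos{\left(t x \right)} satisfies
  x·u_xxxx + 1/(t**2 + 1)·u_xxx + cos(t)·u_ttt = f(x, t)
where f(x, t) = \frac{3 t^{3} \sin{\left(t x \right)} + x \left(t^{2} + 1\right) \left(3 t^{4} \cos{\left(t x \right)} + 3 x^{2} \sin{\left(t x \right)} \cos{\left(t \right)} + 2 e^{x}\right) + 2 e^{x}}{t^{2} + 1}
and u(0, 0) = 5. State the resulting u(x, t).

Substitute the ansatz u = A e^{x} + B \cos{\left(t x \right)} into the left-hand side.
Derivatives of the ansatz:
  u_xxxx = A e^{x} + B t^{4} \cos{\left(t x \right)}
  u_xxx = A e^{x} + B t^{3} \sin{\left(t x \right)}
  u_ttt = B x^{3} \sin{\left(t x \right)}
Term by term:
  x·u_xxxx = A x e^{x} + B t^{4} x \cos{\left(t x \right)}
  1/(t**2 + 1)·u_xxx = \frac{A e^{x}}{t^{2} + 1} + \frac{B t^{3} \sin{\left(t x \right)}}{t^{2} + 1}
  cos(t)·u_ttt = B x^{3} \sin{\left(t x \right)} \cos{\left(t \right)}
So the left-hand side equals
  A x e^{x} + \frac{A e^{x}}{t^{2} + 1} + B t^{4} x \cos{\left(t x \right)} + \frac{B t^{3} \sin{\left(t x \right)}}{t^{2} + 1} + B x^{3} \sin{\left(t x \right)} \cos{\left(t \right)}
This must equal f(x, t) identically; expanded, f = 3 t^{4} x \cos{\left(t x \right)} + \frac{3 t^{3} \sin{\left(t x \right)}}{t^{2} + 1} + 3 x^{3} \sin{\left(t x \right)} \cos{\left(t \right)} + 2 x e^{x} + \frac{2 e^{x}}{t^{2} + 1}.
Matching coefficients of the independent functions:
  [x e^{x}, \frac{e^{x}}{t^{2} + 1}]:  A = 2
  [\frac{t^{3} \sin{\left(t x \right)}}{t^{2} + 1}, t^{4} x \cos{\left(t x \right)}, x^{3} \sin{\left(t x \right)} \cos{\left(t \right)}]:  B = 3
Solving: A = 2, B = 3.
Check against the point condition:
  u(0, 0) = 5  ⟹  A + B = 5  ✓
Hence u(x, t) = 2 e^{x} + 3 \cos{\left(t x \right)}.

Answer: u(x, t) = 2 e^{x} + 3 \cos{\left(t x \right)}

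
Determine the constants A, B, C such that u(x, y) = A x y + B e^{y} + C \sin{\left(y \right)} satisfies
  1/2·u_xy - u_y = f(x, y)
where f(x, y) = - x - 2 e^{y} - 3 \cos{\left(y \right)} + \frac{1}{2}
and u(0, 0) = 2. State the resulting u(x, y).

Substitute the ansatz u = A x y + B e^{y} + C \sin{\left(y \right)} into the left-hand side.
Derivatives of the ansatz:
  u_xy = A
  u_y = A x + B e^{y} + C \cos{\left(y \right)}
Term by term:
  1/2·u_xy = \frac{A}{2}
  -u_y = - A x - B e^{y} - C \cos{\left(y \right)}
So the left-hand side equals
  - A x + \frac{A}{2} - B e^{y} - C \cos{\left(y \right)}
This must equal f(x, y) = - x - 2 e^{y} - 3 \cos{\left(y \right)} + \frac{1}{2} identically.
Matching coefficients of the independent functions:
  [constant term]:  \frac{A}{2} = \frac{1}{2}
  [x]:  - A = -1
  [e^{y}]:  - B = -2
  [\cos{\left(y \right)}]:  - C = -3
Solving: A = 1, B = 2, C = 3.
Check against the point condition:
  u(0, 0) = 2  ⟹  B = 2  ✓
Hence u(x, y) = x y + 2 e^{y} + 3 \sin{\left(y \right)}.

Answer: u(x, y) = x y + 2 e^{y} + 3 \sin{\left(y \right)}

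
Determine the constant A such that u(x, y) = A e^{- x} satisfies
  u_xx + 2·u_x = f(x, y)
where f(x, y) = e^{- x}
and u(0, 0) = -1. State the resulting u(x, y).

Answer: u(x, y) = - e^{- x}

Derivation:
Substitute the ansatz u = A e^{- x} into the left-hand side.
Derivatives of the ansatz:
  u_xx = A e^{- x}
  u_x = - A e^{- x}
Term by term:
  u_xx = A e^{- x}
  2·u_x = - 2 A e^{- x}
So the left-hand side equals
  - A e^{- x}
This must equal f(x, y) = e^{- x} identically.
Matching coefficients of the independent functions:
  [e^{- x}]:  - A = 1
Solving: A = -1.
Check against the point condition:
  u(0, 0) = -1  ⟹  A = -1  ✓
Hence u(x, y) = - e^{- x}.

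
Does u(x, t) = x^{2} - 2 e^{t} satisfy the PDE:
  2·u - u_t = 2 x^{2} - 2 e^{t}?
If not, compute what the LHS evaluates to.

Evaluate each term of the left-hand side for u = x^{2} - 2 e^{t}.
Derivatives:
  u_t = - 2 e^{t}
Terms:
  2·u = 2 x^{2} - 4 e^{t}
  -u_t = 2 e^{t}
Sum: LHS = 2 x^{2} - 2 e^{t}
This is exactly the given right-hand side, so u is a solution.

Answer: Yes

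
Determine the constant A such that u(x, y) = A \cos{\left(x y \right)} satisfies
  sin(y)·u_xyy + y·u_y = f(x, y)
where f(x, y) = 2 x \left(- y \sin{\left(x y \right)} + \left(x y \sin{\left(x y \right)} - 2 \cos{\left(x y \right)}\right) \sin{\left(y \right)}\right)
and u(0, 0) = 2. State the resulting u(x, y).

Substitute the ansatz u = A \cos{\left(x y \right)} into the left-hand side.
Derivatives of the ansatz:
  u_xyy = A x^{2} y \sin{\left(x y \right)} - 2 A x \cos{\left(x y \right)}
  u_y = - A x \sin{\left(x y \right)}
Term by term:
  sin(y)·u_xyy = A x^{2} y \sin{\left(y \right)} \sin{\left(x y \right)} - 2 A x \sin{\left(y \right)} \cos{\left(x y \right)}
  y·u_y = - A x y \sin{\left(x y \right)}
So the left-hand side equals
  A x^{2} y \sin{\left(y \right)} \sin{\left(x y \right)} - A x y \sin{\left(x y \right)} - 2 A x \sin{\left(y \right)} \cos{\left(x y \right)}
This must equal f(x, y) identically; expanded, f = 2 x^{2} y \sin{\left(y \right)} \sin{\left(x y \right)} - 2 x y \sin{\left(x y \right)} - 4 x \sin{\left(y \right)} \cos{\left(x y \right)}.
Matching coefficients of the independent functions:
  [x y \sin{\left(x y \right)}]:  - A = -2
  [x \sin{\left(y \right)} \cos{\left(x y \right)}]:  - 2 A = -4
  [x^{2} y \sin{\left(y \right)} \sin{\left(x y \right)}]:  A = 2
Solving: A = 2.
Check against the point condition:
  u(0, 0) = 2  ⟹  A = 2  ✓
Hence u(x, y) = 2 \cos{\left(x y \right)}.

Answer: u(x, y) = 2 \cos{\left(x y \right)}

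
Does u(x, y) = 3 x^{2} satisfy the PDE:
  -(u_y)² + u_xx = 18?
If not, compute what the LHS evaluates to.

Evaluate each term of the left-hand side for u = 3 x^{2}.
Derivatives:
  u_y = 0
  u_xx = 6
Terms:
  -(u_y)² = 0
  u_xx = 6
Sum: LHS = 6
Given right-hand side: 18. Difference LHS − RHS = -12 ≠ 0, so u is not a solution.

Answer: No, the LHS evaluates to 6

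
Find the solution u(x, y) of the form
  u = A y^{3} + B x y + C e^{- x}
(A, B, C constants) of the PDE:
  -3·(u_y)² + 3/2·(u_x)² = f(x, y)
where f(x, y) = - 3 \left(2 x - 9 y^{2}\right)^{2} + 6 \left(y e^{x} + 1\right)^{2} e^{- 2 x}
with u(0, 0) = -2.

Substitute the ansatz u = A y^{3} + B x y + C e^{- x} into the left-hand side.
Derivatives of the ansatz:
  u_y = 3 A y^{2} + B x
  u_x = B y - C e^{- x}
Term by term:
  -3·(u_y)² = - 27 A^{2} y^{4} - 18 A B x y^{2} - 3 B^{2} x^{2}
  3/2·(u_x)² = \frac{3 B^{2} y^{2}}{2} - 3 B C y e^{- x} + \frac{3 C^{2} e^{- 2 x}}{2}
So the left-hand side equals
  - 27 A^{2} y^{4} - 18 A B x y^{2} - 3 B^{2} x^{2} + \frac{3 B^{2} y^{2}}{2} - 3 B C y e^{- x} + \frac{3 C^{2} e^{- 2 x}}{2}
This must equal f(x, y) identically; expanded, f = - 12 x^{2} + 108 x y^{2} - 243 y^{4} + 6 y^{2} + 12 y e^{- x} + 6 e^{- 2 x}.
Matching coefficients of the independent functions:
  [x^{2}]:  - 3 B^{2} = -12
  [y^{2}]:  \frac{3 B^{2}}{2} = 6
  [y^{4}]:  - 27 A^{2} = -243
  [x y^{2}]:  - 18 A B = 108
  [y e^{- x}]:  - 3 B C = 12
  [e^{- 2 x}]:  \frac{3 C^{2}}{2} = 6
These equations allow (A, B, C) = (-3, 2, -2) or (3, -2, 2).
Impose the point condition(s):
  u(0, 0) = -2  ⟹  C = -2
Only A = -3, B = 2, C = -2 satisfies everything.
Hence u(x, y) = 2 x y - 3 y^{3} - 2 e^{- x}.

Answer: u(x, y) = 2 x y - 3 y^{3} - 2 e^{- x}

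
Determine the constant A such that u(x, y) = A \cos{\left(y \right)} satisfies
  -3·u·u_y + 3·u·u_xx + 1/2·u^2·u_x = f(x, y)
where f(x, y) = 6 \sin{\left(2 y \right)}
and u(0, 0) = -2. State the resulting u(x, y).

Answer: u(x, y) = - 2 \cos{\left(y \right)}

Derivation:
Substitute the ansatz u = A \cos{\left(y \right)} into the left-hand side.
Derivatives of the ansatz:
  u_y = - A \sin{\left(y \right)}
  u_xx = 0
  u_x = 0
Term by term:
  -3·u·u_y = 3 A^{2} \sin{\left(y \right)} \cos{\left(y \right)}
  3·u·u_xx = 0
  1/2·u^2·u_x = 0
So the left-hand side equals
  3 A^{2} \sin{\left(y \right)} \cos{\left(y \right)}
This must equal f(x, y) identically; expanded, f = 12 \sin{\left(y \right)} \cos{\left(y \right)}.
Matching coefficients of the independent functions:
  [\sin{\left(y \right)} \cos{\left(y \right)}]:  3 A^{2} = 12
These equations allow (A) = (-2) or (2).
Impose the point condition(s):
  u(0, 0) = -2  ⟹  A = -2
Only A = -2 satisfies everything.
Hence u(x, y) = - 2 \cos{\left(y \right)}.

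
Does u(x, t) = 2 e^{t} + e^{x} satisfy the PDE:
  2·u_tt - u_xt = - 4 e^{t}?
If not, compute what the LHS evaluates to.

Answer: No, the LHS evaluates to 4 e^{t}

Derivation:
Evaluate each term of the left-hand side for u = 2 e^{t} + e^{x}.
Derivatives:
  u_tt = 2 e^{t}
  u_xt = 0
Terms:
  2·u_tt = 4 e^{t}
  -u_xt = 0
Sum: LHS = 4 e^{t}
Given right-hand side: - 4 e^{t}. Difference LHS − RHS = 8 e^{t} ≠ 0, so u is not a solution.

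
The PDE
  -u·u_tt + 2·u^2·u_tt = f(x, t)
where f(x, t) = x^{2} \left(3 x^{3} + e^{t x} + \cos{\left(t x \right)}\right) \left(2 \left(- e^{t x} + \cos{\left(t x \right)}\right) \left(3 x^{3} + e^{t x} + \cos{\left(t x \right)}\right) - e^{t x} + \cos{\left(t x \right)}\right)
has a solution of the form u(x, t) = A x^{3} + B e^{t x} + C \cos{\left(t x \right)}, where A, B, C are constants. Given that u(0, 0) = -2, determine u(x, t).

Substitute the ansatz u = A x^{3} + B e^{t x} + C \cos{\left(t x \right)} into the left-hand side.
Derivatives of the ansatz:
  u_tt = B x^{2} e^{t x} - C x^{2} \cos{\left(t x \right)}
Term by term:
  -u·u_tt = - A B x^{5} e^{t x} + A C x^{5} \cos{\left(t x \right)} - B^{2} x^{2} e^{2 t x} + C^{2} x^{2} \cos^{2}{\left(t x \right)}
  2·u^2·u_tt = 2 A^{2} B x^{8} e^{t x} - 2 A^{2} C x^{8} \cos{\left(t x \right)} + 4 A B^{2} x^{5} e^{2 t x} - 4 A C^{2} x^{5} \cos^{2}{\left(t x \right)} + 2 B^{3} x^{2} e^{3 t x} + 2 B^{2} C x^{2} e^{2 t x} \cos{\left(t x \right)} - 2 B C^{2} x^{2} e^{t x} \cos^{2}{\left(t x \right)} - 2 C^{3} x^{2} \cos^{3}{\left(t x \right)}
So the left-hand side equals
  2 A^{2} B x^{8} e^{t x} - 2 A^{2} C x^{8} \cos{\left(t x \right)} + 4 A B^{2} x^{5} e^{2 t x} - A B x^{5} e^{t x} - 4 A C^{2} x^{5} \cos^{2}{\left(t x \right)} + A C x^{5} \cos{\left(t x \right)} + 2 B^{3} x^{2} e^{3 t x} + 2 B^{2} C x^{2} e^{2 t x} \cos{\left(t x \right)} - B^{2} x^{2} e^{2 t x} - 2 B C^{2} x^{2} e^{t x} \cos^{2}{\left(t x \right)} - 2 C^{3} x^{2} \cos^{3}{\left(t x \right)} + C^{2} x^{2} \cos^{2}{\left(t x \right)}
This must equal f(x, t) identically; expanded, f = - 18 x^{8} e^{t x} + 18 x^{8} \cos{\left(t x \right)} - 12 x^{5} e^{2 t x} - 3 x^{5} e^{t x} + 12 x^{5} \cos^{2}{\left(t x \right)} + 3 x^{5} \cos{\left(t x \right)} - 2 x^{2} e^{3 t x} - 2 x^{2} e^{2 t x} \cos{\left(t x \right)} - x^{2} e^{2 t x} + 2 x^{2} e^{t x} \cos^{2}{\left(t x \right)} + 2 x^{2} \cos^{3}{\left(t x \right)} + x^{2} \cos^{2}{\left(t x \right)}.
Matching coefficients of the independent functions:
  [x^{2} e^{2 t x}]:  - B^{2} = -1
  [x^{2} e^{3 t x}]:  2 B^{3} = -2
  [x^{2} \cos^{2}{\left(t x \right)}]:  C^{2} = 1
  [x^{2} \cos^{3}{\left(t x \right)}]:  - 2 C^{3} = 2
  [x^{5} e^{t x}]:  - A B = -3
  [x^{5} e^{2 t x}]:  4 A B^{2} = -12
  [x^{5} \cos{\left(t x \right)}]:  A C = 3
  [x^{5} \cos^{2}{\left(t x \right)}]:  - 4 A C^{2} = 12
  [x^{8} e^{t x}]:  2 A^{2} B = -18
  [x^{8} \cos{\left(t x \right)}]:  - 2 A^{2} C = 18
  [x^{2} e^{t x} \cos^{2}{\left(t x \right)}]:  - 2 B C^{2} = 2
  [x^{2} e^{2 t x} \cos{\left(t x \right)}]:  2 B^{2} C = -2
Solving: A = -3, B = -1, C = -1.
Check against the point condition:
  u(0, 0) = -2  ⟹  B + C = -2  ✓
Hence u(x, t) = - 3 x^{3} - e^{t x} - \cos{\left(t x \right)}.

Answer: u(x, t) = - 3 x^{3} - e^{t x} - \cos{\left(t x \right)}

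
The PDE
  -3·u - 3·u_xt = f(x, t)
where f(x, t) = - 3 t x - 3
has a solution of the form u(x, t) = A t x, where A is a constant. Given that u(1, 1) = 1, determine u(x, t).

Substitute the ansatz u = A t x into the left-hand side.
Derivatives of the ansatz:
  u_xt = A
Term by term:
  -3·u = - 3 A t x
  -3·u_xt = - 3 A
So the left-hand side equals
  - 3 A t x - 3 A
This must equal f(x, t) = - 3 t x - 3 identically.
Matching coefficients of the independent functions:
  [constant term, t x]:  - 3 A = -3
Solving: A = 1.
Check against the point condition:
  u(1, 1) = 1  ⟹  A = 1  ✓
Hence u(x, t) = t x.

Answer: u(x, t) = t x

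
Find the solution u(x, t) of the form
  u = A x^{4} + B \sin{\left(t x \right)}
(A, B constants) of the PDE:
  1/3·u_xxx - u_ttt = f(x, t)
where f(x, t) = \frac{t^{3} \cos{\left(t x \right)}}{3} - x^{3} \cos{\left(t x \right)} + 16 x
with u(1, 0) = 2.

Answer: u(x, t) = 2 x^{4} - \sin{\left(t x \right)}

Derivation:
Substitute the ansatz u = A x^{4} + B \sin{\left(t x \right)} into the left-hand side.
Derivatives of the ansatz:
  u_xxx = 24 A x - B t^{3} \cos{\left(t x \right)}
  u_ttt = - B x^{3} \cos{\left(t x \right)}
Term by term:
  1/3·u_xxx = 8 A x - \frac{B t^{3} \cos{\left(t x \right)}}{3}
  -u_ttt = B x^{3} \cos{\left(t x \right)}
So the left-hand side equals
  8 A x - \frac{B t^{3} \cos{\left(t x \right)}}{3} + B x^{3} \cos{\left(t x \right)}
This must equal f(x, t) = \frac{t^{3} \cos{\left(t x \right)}}{3} - x^{3} \cos{\left(t x \right)} + 16 x identically.
Matching coefficients of the independent functions:
  [x]:  8 A = 16
  [t^{3} \cos{\left(t x \right)}]:  - \frac{B}{3} = \frac{1}{3}
  [x^{3} \cos{\left(t x \right)}]:  B = -1
Solving: A = 2, B = -1.
Check against the point condition:
  u(1, 0) = 2  ⟹  A = 2  ✓
Hence u(x, t) = 2 x^{4} - \sin{\left(t x \right)}.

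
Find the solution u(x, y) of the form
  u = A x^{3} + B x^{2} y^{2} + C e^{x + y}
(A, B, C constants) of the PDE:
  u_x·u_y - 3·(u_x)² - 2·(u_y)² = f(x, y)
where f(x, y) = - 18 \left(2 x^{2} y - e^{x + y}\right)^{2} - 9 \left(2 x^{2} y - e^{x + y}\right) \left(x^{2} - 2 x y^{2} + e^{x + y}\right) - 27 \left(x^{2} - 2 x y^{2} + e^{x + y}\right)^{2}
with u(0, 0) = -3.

Substitute the ansatz u = A x^{3} + B x^{2} y^{2} + C e^{x + y} into the left-hand side.
Derivatives of the ansatz:
  u_x = 3 A x^{2} + 2 B x y^{2} + C e^{x} e^{y}
  u_y = 2 B x^{2} y + C e^{x} e^{y}
Term by term:
  u_x·u_y = 6 A B x^{4} y + 3 A C x^{2} e^{x} e^{y} + 4 B^{2} x^{3} y^{3} + 2 B C x^{2} y e^{x} e^{y} + 2 B C x y^{2} e^{x} e^{y} + C^{2} e^{2 x} e^{2 y}
  -3·(u_x)² = - 27 A^{2} x^{4} - 36 A B x^{3} y^{2} - 18 A C x^{2} e^{x} e^{y} - 12 B^{2} x^{2} y^{4} - 12 B C x y^{2} e^{x} e^{y} - 3 C^{2} e^{2 x} e^{2 y}
  -2·(u_y)² = - 8 B^{2} x^{4} y^{2} - 8 B C x^{2} y e^{x} e^{y} - 2 C^{2} e^{2 x} e^{2 y}
So the left-hand side equals
  - 27 A^{2} x^{4} + 6 A B x^{4} y - 36 A B x^{3} y^{2} - 15 A C x^{2} e^{x} e^{y} - 8 B^{2} x^{4} y^{2} + 4 B^{2} x^{3} y^{3} - 12 B^{2} x^{2} y^{4} - 6 B C x^{2} y e^{x} e^{y} - 10 B C x y^{2} e^{x} e^{y} - 4 C^{2} e^{2 x} e^{2 y}
This must equal f(x, y) identically; expanded, f = - 72 x^{4} y^{2} - 18 x^{4} y - 27 x^{4} + 36 x^{3} y^{3} + 108 x^{3} y^{2} - 108 x^{2} y^{4} + 54 x^{2} y e^{x} e^{y} - 45 x^{2} e^{x} e^{y} + 90 x y^{2} e^{x} e^{y} - 36 e^{2 x} e^{2 y}.
Matching coefficients of the independent functions:
  [x^{4}]:  - 27 A^{2} = -27
  [x^{2} y^{4}]:  - 12 B^{2} = -108
  [x^{3} y^{2}]:  - 36 A B = 108
  [x^{3} y^{3}]:  4 B^{2} = 36
  [x^{4} y]:  6 A B = -18
  [x^{4} y^{2}]:  - 8 B^{2} = -72
  [e^{2 x} e^{2 y}]:  - 4 C^{2} = -36
  [x^{2} e^{x} e^{y}]:  - 15 A C = -45
  [x y^{2} e^{x} e^{y}]:  - 10 B C = 90
  [x^{2} y e^{x} e^{y}]:  - 6 B C = 54
These equations allow (A, B, C) = (-1, 3, -3) or (1, -3, 3).
Impose the point condition(s):
  u(0, 0) = -3  ⟹  C = -3
Only A = -1, B = 3, C = -3 satisfies everything.
Hence u(x, y) = - x^{3} + 3 x^{2} y^{2} - 3 e^{x + y}.

Answer: u(x, y) = - x^{3} + 3 x^{2} y^{2} - 3 e^{x + y}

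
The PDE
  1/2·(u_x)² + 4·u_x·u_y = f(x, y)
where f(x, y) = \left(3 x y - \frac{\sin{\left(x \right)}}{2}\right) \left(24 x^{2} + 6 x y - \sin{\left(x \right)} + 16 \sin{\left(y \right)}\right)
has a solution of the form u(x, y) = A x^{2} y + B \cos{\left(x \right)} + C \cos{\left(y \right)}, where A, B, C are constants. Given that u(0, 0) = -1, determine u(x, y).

Substitute the ansatz u = A x^{2} y + B \cos{\left(x \right)} + C \cos{\left(y \right)} into the left-hand side.
Derivatives of the ansatz:
  u_x = 2 A x y - B \sin{\left(x \right)}
  u_y = A x^{2} - C \sin{\left(y \right)}
Term by term:
  1/2·(u_x)² = 2 A^{2} x^{2} y^{2} - 2 A B x y \sin{\left(x \right)} + \frac{B^{2} \sin^{2}{\left(x \right)}}{2}
  4·u_x·u_y = 8 A^{2} x^{3} y - 4 A B x^{2} \sin{\left(x \right)} - 8 A C x y \sin{\left(y \right)} + 4 B C \sin{\left(x \right)} \sin{\left(y \right)}
So the left-hand side equals
  8 A^{2} x^{3} y + 2 A^{2} x^{2} y^{2} - 4 A B x^{2} \sin{\left(x \right)} - 2 A B x y \sin{\left(x \right)} - 8 A C x y \sin{\left(y \right)} + \frac{B^{2} \sin^{2}{\left(x \right)}}{2} + 4 B C \sin{\left(x \right)} \sin{\left(y \right)}
This must equal f(x, y) identically; expanded, f = 72 x^{3} y + 18 x^{2} y^{2} - 12 x^{2} \sin{\left(x \right)} - 6 x y \sin{\left(x \right)} + 48 x y \sin{\left(y \right)} + \frac{\sin^{2}{\left(x \right)}}{2} - 8 \sin{\left(x \right)} \sin{\left(y \right)}.
Matching coefficients of the independent functions:
  [x^{2} y^{2}]:  2 A^{2} = 18
  [x^{2} \sin{\left(x \right)}]:  - 4 A B = -12
  [x^{3} y]:  8 A^{2} = 72
  [\sin{\left(x \right)} \sin{\left(y \right)}]:  4 B C = -8
  [x y \sin{\left(x \right)}]:  - 2 A B = -6
  [x y \sin{\left(y \right)}]:  - 8 A C = 48
  [\sin^{2}{\left(x \right)}]:  \frac{B^{2}}{2} = \frac{1}{2}
These equations allow (A, B, C) = (-3, -1, 2) or (3, 1, -2).
Impose the point condition(s):
  u(0, 0) = -1  ⟹  B + C = -1
Only A = 3, B = 1, C = -2 satisfies everything.
Hence u(x, y) = 3 x^{2} y + \cos{\left(x \right)} - 2 \cos{\left(y \right)}.

Answer: u(x, y) = 3 x^{2} y + \cos{\left(x \right)} - 2 \cos{\left(y \right)}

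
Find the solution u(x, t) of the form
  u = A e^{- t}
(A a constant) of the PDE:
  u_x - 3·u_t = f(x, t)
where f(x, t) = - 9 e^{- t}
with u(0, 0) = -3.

Answer: u(x, t) = - 3 e^{- t}

Derivation:
Substitute the ansatz u = A e^{- t} into the left-hand side.
Derivatives of the ansatz:
  u_x = 0
  u_t = - A e^{- t}
Term by term:
  u_x = 0
  -3·u_t = 3 A e^{- t}
So the left-hand side equals
  3 A e^{- t}
This must equal f(x, t) = - 9 e^{- t} identically.
Matching coefficients of the independent functions:
  [e^{- t}]:  3 A = -9
Solving: A = -3.
Check against the point condition:
  u(0, 0) = -3  ⟹  A = -3  ✓
Hence u(x, t) = - 3 e^{- t}.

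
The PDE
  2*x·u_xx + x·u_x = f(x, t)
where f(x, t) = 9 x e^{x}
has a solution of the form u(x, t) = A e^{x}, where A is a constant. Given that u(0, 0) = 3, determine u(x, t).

Substitute the ansatz u = A e^{x} into the left-hand side.
Derivatives of the ansatz:
  u_xx = A e^{x}
  u_x = A e^{x}
Term by term:
  2*x·u_xx = 2 A x e^{x}
  x·u_x = A x e^{x}
So the left-hand side equals
  3 A x e^{x}
This must equal f(x, t) = 9 x e^{x} identically.
Matching coefficients of the independent functions:
  [x e^{x}]:  3 A = 9
Solving: A = 3.
Check against the point condition:
  u(0, 0) = 3  ⟹  A = 3  ✓
Hence u(x, t) = 3 e^{x}.

Answer: u(x, t) = 3 e^{x}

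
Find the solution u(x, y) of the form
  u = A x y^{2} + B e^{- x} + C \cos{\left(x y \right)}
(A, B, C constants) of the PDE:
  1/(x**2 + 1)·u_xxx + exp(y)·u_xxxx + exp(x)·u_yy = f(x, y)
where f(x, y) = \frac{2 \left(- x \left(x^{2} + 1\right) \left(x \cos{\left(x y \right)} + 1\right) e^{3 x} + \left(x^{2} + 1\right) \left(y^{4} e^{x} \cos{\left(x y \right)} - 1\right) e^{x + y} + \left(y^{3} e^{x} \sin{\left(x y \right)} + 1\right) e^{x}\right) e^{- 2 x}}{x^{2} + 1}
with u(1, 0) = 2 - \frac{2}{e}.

Substitute the ansatz u = A x y^{2} + B e^{- x} + C \cos{\left(x y \right)} into the left-hand side.
Derivatives of the ansatz:
  u_xxx = - B e^{- x} + C y^{3} \sin{\left(x y \right)}
  u_xxxx = B e^{- x} + C y^{4} \cos{\left(x y \right)}
  u_yy = 2 A x - C x^{2} \cos{\left(x y \right)}
Term by term:
  1/(x**2 + 1)·u_xxx = - \frac{B}{x^{2} e^{x} + e^{x}} + \frac{C y^{3} \sin{\left(x y \right)}}{x^{2} + 1}
  exp(y)·u_xxxx = B e^{- x} e^{y} + C y^{4} e^{y} \cos{\left(x y \right)}
  exp(x)·u_yy = 2 A x e^{x} - C x^{2} e^{x} \cos{\left(x y \right)}
So the left-hand side equals
  2 A x e^{x} + B e^{- x} e^{y} - \frac{B}{x^{2} e^{x} + e^{x}} - C x^{2} e^{x} \cos{\left(x y \right)} + C y^{4} e^{y} \cos{\left(x y \right)} + \frac{C y^{3} \sin{\left(x y \right)}}{x^{2} + 1}
This must equal f(x, y) identically; expanded, f = - 2 x^{2} e^{x} \cos{\left(x y \right)} - 2 x e^{x} + 2 y^{4} e^{y} \cos{\left(x y \right)} + \frac{2 y^{3} \sin{\left(x y \right)}}{x^{2} + 1} - 2 e^{- x} e^{y} + \frac{2}{x^{2} e^{x} + e^{x}}.
Matching coefficients of the independent functions:
  [x e^{x}]:  2 A = -2
  [e^{- x} e^{y}]:  B = -2
  [x^{2} e^{x} \cos{\left(x y \right)}]:  - C = -2
  [\frac{y^{3} \sin{\left(x y \right)}}{x^{2} + 1}, y^{4} e^{y} \cos{\left(x y \right)}]:  C = 2
  [\frac{1}{x^{2} e^{x} + e^{x}}]:  - B = 2
Solving: A = -1, B = -2, C = 2.
Check against the point condition:
  u(1, 0) = 2 - \frac{2}{e}  ⟹  \frac{B}{e} + C = 2 - \frac{2}{e}  ✓
Hence u(x, y) = - x y^{2} + 2 \cos{\left(x y \right)} - 2 e^{- x}.

Answer: u(x, y) = - x y^{2} + 2 \cos{\left(x y \right)} - 2 e^{- x}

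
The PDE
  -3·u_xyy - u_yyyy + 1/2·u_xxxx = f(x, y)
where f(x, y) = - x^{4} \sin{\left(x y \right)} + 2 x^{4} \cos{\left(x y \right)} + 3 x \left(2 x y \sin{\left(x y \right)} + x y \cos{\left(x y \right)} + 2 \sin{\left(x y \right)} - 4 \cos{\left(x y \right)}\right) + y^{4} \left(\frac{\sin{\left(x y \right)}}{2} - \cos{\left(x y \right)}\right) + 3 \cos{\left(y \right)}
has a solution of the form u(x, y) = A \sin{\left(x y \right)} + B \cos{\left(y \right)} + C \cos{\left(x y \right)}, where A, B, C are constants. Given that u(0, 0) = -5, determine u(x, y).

Substitute the ansatz u = A \sin{\left(x y \right)} + B \cos{\left(y \right)} + C \cos{\left(x y \right)} into the left-hand side.
Derivatives of the ansatz:
  u_xyy = - A x^{2} y \cos{\left(x y \right)} - 2 A x \sin{\left(x y \right)} + C x^{2} y \sin{\left(x y \right)} - 2 C x \cos{\left(x y \right)}
  u_yyyy = A x^{4} \sin{\left(x y \right)} + B \cos{\left(y \right)} + C x^{4} \cos{\left(x y \right)}
  u_xxxx = A y^{4} \sin{\left(x y \right)} + C y^{4} \cos{\left(x y \right)}
Term by term:
  -3·u_xyy = 3 A x^{2} y \cos{\left(x y \right)} + 6 A x \sin{\left(x y \right)} - 3 C x^{2} y \sin{\left(x y \right)} + 6 C x \cos{\left(x y \right)}
  -u_yyyy = - A x^{4} \sin{\left(x y \right)} - B \cos{\left(y \right)} - C x^{4} \cos{\left(x y \right)}
  1/2·u_xxxx = \frac{A y^{4} \sin{\left(x y \right)}}{2} + \frac{C y^{4} \cos{\left(x y \right)}}{2}
So the left-hand side equals
  - A x^{4} \sin{\left(x y \right)} + 3 A x^{2} y \cos{\left(x y \right)} + 6 A x \sin{\left(x y \right)} + \frac{A y^{4} \sin{\left(x y \right)}}{2} - B \cos{\left(y \right)} - C x^{4} \cos{\left(x y \right)} - 3 C x^{2} y \sin{\left(x y \right)} + 6 C x \cos{\left(x y \right)} + \frac{C y^{4} \cos{\left(x y \right)}}{2}
This must equal f(x, y) identically; expanded, f = - x^{4} \sin{\left(x y \right)} + 2 x^{4} \cos{\left(x y \right)} + 6 x^{2} y \sin{\left(x y \right)} + 3 x^{2} y \cos{\left(x y \right)} + 6 x \sin{\left(x y \right)} - 12 x \cos{\left(x y \right)} + \frac{y^{4} \sin{\left(x y \right)}}{2} - y^{4} \cos{\left(x y \right)} + 3 \cos{\left(y \right)}.
Matching coefficients of the independent functions:
  [x \sin{\left(x y \right)}]:  6 A = 6
  [x \cos{\left(x y \right)}]:  6 C = -12
  [x^{4} \sin{\left(x y \right)}]:  - A = -1
  [x^{4} \cos{\left(x y \right)}]:  - C = 2
  [y^{4} \sin{\left(x y \right)}]:  \frac{A}{2} = \frac{1}{2}
  [y^{4} \cos{\left(x y \right)}]:  \frac{C}{2} = -1
  [x^{2} y \sin{\left(x y \right)}]:  - 3 C = 6
  [x^{2} y \cos{\left(x y \right)}]:  3 A = 3
  [\cos{\left(y \right)}]:  - B = 3
Solving: A = 1, B = -3, C = -2.
Check against the point condition:
  u(0, 0) = -5  ⟹  B + C = -5  ✓
Hence u(x, y) = \sin{\left(x y \right)} - 3 \cos{\left(y \right)} - 2 \cos{\left(x y \right)}.

Answer: u(x, y) = \sin{\left(x y \right)} - 3 \cos{\left(y \right)} - 2 \cos{\left(x y \right)}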